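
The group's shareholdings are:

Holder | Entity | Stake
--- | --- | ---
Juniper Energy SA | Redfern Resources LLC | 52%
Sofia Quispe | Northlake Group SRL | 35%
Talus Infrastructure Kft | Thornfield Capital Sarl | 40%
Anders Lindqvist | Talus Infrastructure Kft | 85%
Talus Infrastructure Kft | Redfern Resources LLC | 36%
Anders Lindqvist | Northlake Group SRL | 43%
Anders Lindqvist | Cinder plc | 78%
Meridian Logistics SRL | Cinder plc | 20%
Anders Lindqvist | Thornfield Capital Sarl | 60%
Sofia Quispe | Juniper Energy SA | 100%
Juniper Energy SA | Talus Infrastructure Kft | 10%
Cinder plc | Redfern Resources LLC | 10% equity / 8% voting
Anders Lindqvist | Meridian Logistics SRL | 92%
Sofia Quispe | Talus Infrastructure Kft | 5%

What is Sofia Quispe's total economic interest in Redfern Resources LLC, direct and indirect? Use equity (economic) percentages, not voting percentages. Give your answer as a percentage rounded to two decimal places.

57.40%

Sofia reaches Redfern along 3 paths.
Via Juniper: 100% × 52% = 52%.
Via Talus: 5% × 36% = 1.8%.
Via Juniper → Talus: 100% × 10% × 36% = 3.6%.
Total: 52% + 1.8% + 3.6% = 57.4%.
Rounded: 57.40%.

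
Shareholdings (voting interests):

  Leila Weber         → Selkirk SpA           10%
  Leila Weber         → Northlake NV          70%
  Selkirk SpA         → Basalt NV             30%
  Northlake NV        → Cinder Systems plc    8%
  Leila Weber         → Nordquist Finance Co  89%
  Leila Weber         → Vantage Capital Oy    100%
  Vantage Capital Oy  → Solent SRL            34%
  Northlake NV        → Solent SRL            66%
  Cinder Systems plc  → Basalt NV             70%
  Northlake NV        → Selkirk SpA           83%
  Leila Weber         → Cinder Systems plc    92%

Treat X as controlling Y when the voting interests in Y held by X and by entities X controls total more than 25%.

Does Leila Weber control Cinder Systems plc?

Yes

Leila holds 70% of Northlake, so Leila controls Northlake.
Leila and Northlake together hold 92% + 8% = 100% of Cinder, so Leila controls Cinder.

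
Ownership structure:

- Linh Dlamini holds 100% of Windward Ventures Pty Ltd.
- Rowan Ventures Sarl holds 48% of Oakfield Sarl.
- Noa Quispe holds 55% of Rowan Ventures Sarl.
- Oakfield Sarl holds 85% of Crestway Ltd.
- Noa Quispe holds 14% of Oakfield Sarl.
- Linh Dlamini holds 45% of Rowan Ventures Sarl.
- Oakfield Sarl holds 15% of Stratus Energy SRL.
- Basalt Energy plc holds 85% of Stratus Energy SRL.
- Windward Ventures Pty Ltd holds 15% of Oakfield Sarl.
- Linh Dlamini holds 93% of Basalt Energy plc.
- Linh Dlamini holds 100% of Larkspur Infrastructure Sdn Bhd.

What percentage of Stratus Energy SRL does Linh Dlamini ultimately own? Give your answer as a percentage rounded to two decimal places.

84.54%

Linh reaches Stratus along 3 paths.
Via Basalt: 93% × 85% = 79.05%.
Via Rowan → Oakfield: 45% × 48% × 15% = 3.24%.
Via Windward → Oakfield: 100% × 15% × 15% = 2.25%.
Total: 79.05% + 3.24% + 2.25% = 84.54%.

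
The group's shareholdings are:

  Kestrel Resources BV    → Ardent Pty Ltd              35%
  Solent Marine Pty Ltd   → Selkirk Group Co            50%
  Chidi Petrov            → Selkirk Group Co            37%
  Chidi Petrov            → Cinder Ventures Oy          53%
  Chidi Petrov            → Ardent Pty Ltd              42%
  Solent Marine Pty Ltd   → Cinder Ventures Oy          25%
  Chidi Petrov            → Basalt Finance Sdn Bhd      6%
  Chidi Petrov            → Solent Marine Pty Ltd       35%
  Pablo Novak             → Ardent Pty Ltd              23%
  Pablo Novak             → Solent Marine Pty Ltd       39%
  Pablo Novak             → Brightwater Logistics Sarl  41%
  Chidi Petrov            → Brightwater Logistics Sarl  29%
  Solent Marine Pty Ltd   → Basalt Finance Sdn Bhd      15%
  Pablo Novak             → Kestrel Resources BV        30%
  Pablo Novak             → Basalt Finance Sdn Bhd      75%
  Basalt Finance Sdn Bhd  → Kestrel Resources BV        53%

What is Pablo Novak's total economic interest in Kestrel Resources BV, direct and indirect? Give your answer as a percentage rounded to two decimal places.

72.85%

Pablo reaches Kestrel along 3 paths.
Via Basalt: 75% × 53% = 39.75%.
Via Solent → Basalt: 39% × 15% × 53% = 3.1005%.
Direct stake: 30% = 30%.
Total: 39.75% + 3.1005% + 30% = 72.8505%.
Rounded: 72.85%.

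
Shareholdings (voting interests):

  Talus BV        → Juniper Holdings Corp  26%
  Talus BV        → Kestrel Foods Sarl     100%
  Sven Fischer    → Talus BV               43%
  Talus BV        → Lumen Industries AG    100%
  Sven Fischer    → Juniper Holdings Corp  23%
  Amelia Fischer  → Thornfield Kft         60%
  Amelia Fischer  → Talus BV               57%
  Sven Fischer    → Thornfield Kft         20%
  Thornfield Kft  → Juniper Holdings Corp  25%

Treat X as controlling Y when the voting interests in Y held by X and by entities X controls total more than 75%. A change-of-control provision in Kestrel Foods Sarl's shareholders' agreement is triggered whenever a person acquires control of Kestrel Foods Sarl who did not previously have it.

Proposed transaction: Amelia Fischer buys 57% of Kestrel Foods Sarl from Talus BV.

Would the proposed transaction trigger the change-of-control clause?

No

The purchase adds only to Amelia's holdings (Talus's stake shrinks), so Amelia is the only person who could newly come to control Kestrel.
Amelia's largest direct stake is 60% in Thornfield, which does not meet the threshold, so Amelia controls no company.
Neither Amelia nor any entity Amelia controls holds any voting interest in Kestrel.
So before the transaction, Amelia does not control Kestrel.
After the purchase, Amelia holds 57% of Kestrel directly, and Talus's stake falls to 43%.
After the transaction, Amelia's side holds 57% of Kestrel, not > 75%, so Amelia still does not control Kestrel.
No new person acquires control, so the clause is not triggered.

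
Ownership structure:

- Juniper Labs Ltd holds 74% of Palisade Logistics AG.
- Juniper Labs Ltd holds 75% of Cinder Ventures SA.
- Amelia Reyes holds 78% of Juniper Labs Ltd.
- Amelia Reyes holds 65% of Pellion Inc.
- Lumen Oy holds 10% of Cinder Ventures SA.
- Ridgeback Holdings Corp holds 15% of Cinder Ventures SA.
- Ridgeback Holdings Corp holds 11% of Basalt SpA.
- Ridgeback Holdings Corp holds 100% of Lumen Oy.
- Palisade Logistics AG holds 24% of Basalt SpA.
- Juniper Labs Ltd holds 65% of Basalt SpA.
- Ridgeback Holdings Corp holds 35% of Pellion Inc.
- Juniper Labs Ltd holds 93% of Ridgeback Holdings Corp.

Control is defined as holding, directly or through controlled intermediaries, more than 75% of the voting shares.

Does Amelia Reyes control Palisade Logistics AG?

No

Amelia holds 78% of Juniper, so Amelia controls Juniper.
Juniper holds 93% of Ridgeback, so Amelia controls Ridgeback.
Ridgeback and Juniper together hold 11% + 65% = 76% of Basalt, so Amelia controls Basalt.
Ridgeback holds 100% of Lumen, so Amelia controls Lumen.
Juniper and Lumen and Ridgeback together hold 75% + 10% + 15% = 100% of Cinder, so Amelia controls Cinder.
Ridgeback and Amelia together hold 35% + 65% = 100% of Pellion, so Amelia controls Pellion.
In Palisade, Amelia's side holds only 74%, not > 75%.
So Amelia does not control Palisade.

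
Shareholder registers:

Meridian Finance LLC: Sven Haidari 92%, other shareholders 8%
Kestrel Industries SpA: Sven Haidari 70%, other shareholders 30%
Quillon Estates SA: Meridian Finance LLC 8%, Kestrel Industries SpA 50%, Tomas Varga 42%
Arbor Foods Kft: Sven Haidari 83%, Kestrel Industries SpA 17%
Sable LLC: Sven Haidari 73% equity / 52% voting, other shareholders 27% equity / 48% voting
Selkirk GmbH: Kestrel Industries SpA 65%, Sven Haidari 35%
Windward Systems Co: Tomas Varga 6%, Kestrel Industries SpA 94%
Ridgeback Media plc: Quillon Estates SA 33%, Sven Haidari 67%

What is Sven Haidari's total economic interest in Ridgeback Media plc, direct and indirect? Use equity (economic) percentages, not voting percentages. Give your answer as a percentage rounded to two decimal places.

80.98%

Sven reaches Ridgeback along 3 paths.
Via Meridian → Quillon: 92% × 8% × 33% = 2.4288%.
Via Kestrel → Quillon: 70% × 50% × 33% = 11.55%.
Direct stake: 67% = 67%.
Total: 2.4288% + 11.55% + 67% = 80.9788%.
Rounded: 80.98%.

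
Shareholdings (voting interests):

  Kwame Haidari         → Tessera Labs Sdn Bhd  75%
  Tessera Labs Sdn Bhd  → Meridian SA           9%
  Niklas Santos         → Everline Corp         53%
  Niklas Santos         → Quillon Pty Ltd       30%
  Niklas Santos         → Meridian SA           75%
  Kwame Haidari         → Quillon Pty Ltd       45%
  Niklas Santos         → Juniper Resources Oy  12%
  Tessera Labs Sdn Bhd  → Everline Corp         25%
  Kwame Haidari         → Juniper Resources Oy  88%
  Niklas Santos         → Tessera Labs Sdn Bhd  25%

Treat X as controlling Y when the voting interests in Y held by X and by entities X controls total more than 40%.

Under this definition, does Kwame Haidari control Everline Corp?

Kwame holds 88% of Juniper, so Kwame controls Juniper.
Kwame holds 75% of Tessera, so Kwame controls Tessera.
Kwame holds 45% of Quillon, so Kwame controls Quillon.
In Everline, Kwame's side holds only 25%, not > 40%.
So Kwame does not control Everline.

No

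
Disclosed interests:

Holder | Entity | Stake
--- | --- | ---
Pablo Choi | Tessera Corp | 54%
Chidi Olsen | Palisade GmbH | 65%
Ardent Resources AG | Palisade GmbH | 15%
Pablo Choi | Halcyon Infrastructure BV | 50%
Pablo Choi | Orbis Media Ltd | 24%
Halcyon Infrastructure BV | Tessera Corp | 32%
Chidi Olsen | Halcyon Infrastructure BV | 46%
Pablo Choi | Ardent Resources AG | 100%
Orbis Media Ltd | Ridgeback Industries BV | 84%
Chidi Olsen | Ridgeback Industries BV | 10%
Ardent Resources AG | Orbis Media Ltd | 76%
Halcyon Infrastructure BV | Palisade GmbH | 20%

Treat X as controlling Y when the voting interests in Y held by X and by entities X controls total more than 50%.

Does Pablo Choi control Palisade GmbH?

Pablo holds 100% of Ardent, so Pablo controls Ardent.
Ardent and Pablo together hold 76% + 24% = 100% of Orbis, so Pablo controls Orbis.
Orbis holds 84% of Ridgeback, so Pablo controls Ridgeback.
Pablo holds 54% of Tessera, so Pablo controls Tessera.
In Palisade, Pablo's side holds only 15%, not > 50%.
So Pablo does not control Palisade.

No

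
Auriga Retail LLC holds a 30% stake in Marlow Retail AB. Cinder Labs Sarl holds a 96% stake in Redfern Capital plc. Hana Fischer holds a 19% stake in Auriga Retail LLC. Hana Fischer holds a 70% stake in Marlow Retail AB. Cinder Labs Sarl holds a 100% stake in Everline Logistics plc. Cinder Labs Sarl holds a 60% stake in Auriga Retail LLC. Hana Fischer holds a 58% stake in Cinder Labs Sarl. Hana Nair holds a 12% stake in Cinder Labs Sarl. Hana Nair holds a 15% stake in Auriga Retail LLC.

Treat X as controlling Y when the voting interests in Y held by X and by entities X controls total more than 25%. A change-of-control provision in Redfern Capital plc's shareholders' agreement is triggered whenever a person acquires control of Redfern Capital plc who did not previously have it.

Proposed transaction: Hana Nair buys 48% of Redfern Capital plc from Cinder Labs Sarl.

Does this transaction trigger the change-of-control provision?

The purchase adds only to Hana Nair's holdings (Cinder's stake shrinks), so Hana Nair is the only person who could newly come to control Redfern.
Hana Nair's largest direct stake is 15% in Auriga, which does not meet the threshold, so Hana Nair controls no company.
Neither Hana Nair nor any entity Hana Nair controls holds any voting interest in Redfern.
So before the transaction, Hana Nair does not control Redfern.
After the purchase, Hana Nair holds 48% of Redfern directly, and Cinder's stake falls to 48%.
Hana Nair holds 48% of Redfern, so Hana Nair controls Redfern.
Hana Nair did not control Redfern before and does after, so the clause is triggered.

Yes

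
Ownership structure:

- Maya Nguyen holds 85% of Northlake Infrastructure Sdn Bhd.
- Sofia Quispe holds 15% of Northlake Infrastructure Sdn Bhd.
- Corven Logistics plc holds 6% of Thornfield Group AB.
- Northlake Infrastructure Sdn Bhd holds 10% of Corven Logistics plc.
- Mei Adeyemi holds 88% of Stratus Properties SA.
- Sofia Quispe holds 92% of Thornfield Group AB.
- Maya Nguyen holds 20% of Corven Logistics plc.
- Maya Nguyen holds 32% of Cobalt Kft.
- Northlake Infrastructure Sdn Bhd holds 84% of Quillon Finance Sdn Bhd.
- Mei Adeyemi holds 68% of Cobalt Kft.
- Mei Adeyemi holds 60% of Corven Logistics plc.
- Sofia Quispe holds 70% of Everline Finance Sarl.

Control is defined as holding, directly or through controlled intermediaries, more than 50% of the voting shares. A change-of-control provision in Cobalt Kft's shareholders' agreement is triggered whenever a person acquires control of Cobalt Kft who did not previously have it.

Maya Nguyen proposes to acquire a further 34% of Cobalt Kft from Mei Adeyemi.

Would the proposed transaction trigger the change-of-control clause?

The purchase adds only to Maya's holdings (Mei's stake shrinks), so Maya is the only person who could newly come to control Cobalt.
Maya holds 85% of Northlake, so Maya controls Northlake.
Northlake holds 84% of Quillon, so Maya controls Quillon.
In Cobalt, Maya's side holds only 32%, not > 50%.
So before the transaction, Maya does not control Cobalt.
After the purchase, Maya's direct stake in Cobalt rises to 32% + 34% = 66%, and Mei's stake falls to 34%.
Maya holds 66% of Cobalt, so Maya controls Cobalt.
Maya did not control Cobalt before and does after, so the clause is triggered.

Yes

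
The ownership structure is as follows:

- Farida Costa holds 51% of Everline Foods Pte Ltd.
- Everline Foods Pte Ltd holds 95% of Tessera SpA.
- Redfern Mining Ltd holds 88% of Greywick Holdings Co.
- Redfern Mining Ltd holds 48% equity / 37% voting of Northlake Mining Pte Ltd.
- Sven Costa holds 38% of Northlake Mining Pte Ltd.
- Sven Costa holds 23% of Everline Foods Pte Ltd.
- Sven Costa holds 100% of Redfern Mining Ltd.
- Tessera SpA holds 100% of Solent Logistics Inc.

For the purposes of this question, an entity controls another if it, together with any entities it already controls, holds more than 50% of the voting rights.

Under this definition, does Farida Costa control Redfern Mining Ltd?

No

Farida holds 51% of Everline, so Farida controls Everline.
Everline holds 95% of Tessera, so Farida controls Tessera.
Tessera holds 100% of Solent, so Farida controls Solent.
Neither Farida nor any entity Farida controls holds any voting interest in Redfern.
So Farida does not control Redfern.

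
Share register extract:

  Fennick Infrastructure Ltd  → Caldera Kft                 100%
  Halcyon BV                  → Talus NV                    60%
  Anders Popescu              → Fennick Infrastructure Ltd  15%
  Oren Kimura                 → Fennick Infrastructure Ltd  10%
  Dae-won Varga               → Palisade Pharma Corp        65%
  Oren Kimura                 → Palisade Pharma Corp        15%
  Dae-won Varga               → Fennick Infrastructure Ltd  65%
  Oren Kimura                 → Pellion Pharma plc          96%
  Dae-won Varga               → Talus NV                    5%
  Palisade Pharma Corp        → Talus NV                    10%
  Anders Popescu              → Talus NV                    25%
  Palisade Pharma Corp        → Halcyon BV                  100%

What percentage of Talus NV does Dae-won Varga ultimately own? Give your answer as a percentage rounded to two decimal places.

Dae-won reaches Talus along 3 paths.
Via Palisade: 65% × 10% = 6.5%.
Via Palisade → Halcyon: 65% × 100% × 60% = 39%.
Direct stake: 5% = 5%.
Total: 6.5% + 39% + 5% = 50.5%.
Rounded: 50.50%.

50.50%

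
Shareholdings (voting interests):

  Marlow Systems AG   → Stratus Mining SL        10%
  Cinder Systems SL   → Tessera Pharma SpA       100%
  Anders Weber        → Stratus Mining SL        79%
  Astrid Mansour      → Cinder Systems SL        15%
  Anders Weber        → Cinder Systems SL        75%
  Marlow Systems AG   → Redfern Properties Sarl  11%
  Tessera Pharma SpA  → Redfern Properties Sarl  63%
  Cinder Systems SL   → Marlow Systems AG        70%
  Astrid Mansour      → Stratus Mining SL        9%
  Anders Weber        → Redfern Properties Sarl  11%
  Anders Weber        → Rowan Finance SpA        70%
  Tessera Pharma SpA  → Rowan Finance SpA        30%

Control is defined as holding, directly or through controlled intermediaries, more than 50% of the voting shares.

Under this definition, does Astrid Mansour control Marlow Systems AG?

No

Astrid's largest direct stake is 15% in Cinder, which does not meet the threshold, so Astrid controls no company.
Neither Astrid nor any entity Astrid controls holds any voting interest in Marlow.
So Astrid does not control Marlow.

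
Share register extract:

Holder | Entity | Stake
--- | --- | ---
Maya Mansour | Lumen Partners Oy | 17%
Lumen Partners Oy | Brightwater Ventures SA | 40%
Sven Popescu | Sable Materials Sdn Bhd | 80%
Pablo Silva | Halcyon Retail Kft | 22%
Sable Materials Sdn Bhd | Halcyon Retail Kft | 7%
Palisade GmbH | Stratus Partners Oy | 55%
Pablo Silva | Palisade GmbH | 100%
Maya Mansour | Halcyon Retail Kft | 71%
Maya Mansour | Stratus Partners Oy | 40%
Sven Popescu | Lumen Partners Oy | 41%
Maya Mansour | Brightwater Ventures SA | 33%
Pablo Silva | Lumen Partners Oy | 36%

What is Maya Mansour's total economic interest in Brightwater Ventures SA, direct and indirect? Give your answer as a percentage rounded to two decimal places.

39.80%

Maya reaches Brightwater along 2 paths.
Via Lumen: 17% × 40% = 6.8%.
Direct stake: 33% = 33%.
Total: 6.8% + 33% = 39.8%.
Rounded: 39.80%.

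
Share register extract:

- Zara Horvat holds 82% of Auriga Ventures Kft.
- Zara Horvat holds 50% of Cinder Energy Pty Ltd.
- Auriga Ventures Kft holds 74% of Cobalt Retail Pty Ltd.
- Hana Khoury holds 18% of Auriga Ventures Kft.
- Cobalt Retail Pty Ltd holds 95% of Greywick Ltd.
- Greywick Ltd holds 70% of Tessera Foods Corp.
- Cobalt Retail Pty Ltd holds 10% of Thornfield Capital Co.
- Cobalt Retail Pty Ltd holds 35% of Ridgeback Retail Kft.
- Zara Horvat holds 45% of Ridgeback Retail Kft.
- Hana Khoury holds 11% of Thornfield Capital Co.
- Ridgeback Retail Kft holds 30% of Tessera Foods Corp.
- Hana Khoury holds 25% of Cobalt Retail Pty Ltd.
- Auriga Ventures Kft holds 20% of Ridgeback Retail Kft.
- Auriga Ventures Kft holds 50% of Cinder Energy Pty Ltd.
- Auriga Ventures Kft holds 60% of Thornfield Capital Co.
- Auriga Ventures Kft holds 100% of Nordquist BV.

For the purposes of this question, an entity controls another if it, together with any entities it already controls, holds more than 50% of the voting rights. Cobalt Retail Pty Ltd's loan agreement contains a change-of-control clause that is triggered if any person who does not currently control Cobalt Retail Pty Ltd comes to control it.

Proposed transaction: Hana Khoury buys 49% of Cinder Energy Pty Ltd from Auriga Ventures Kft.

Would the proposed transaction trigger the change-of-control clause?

No

The purchase adds only to Hana's holdings (Auriga's stake shrinks), so Hana is the only person who could newly come to control Cobalt.
Hana's largest direct stake is 25% in Cobalt, which does not meet the threshold, so Hana controls no company.
In Cobalt, Hana's side holds only 25%, not > 50%.
So before the transaction, Hana does not control Cobalt.
After the purchase, Hana holds 49% of Cinder directly, and Auriga's stake falls to 1%.
Hana's side now holds 49% of Cinder, not > 50%, so Hana still does not control Cinder.
After the transaction, Hana's side holds 25% of Cobalt, not > 50%, so Hana still does not control Cobalt.
No new person acquires control, so the clause is not triggered.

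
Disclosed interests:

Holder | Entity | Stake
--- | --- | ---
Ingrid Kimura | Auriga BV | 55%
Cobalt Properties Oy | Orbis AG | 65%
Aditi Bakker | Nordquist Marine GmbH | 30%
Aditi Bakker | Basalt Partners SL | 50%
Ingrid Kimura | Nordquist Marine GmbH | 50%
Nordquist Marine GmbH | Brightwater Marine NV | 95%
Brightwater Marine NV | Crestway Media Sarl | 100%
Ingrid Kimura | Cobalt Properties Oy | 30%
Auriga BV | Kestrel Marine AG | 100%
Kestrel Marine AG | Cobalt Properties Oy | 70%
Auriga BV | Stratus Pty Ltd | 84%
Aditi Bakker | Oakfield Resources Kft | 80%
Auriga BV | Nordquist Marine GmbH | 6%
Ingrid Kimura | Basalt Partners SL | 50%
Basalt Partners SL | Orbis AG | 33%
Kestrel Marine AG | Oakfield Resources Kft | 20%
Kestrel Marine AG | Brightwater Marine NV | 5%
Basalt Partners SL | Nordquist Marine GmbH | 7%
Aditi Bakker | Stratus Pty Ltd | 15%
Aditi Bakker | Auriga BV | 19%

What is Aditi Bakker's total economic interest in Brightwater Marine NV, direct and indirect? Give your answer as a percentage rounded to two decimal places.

33.86%

Aditi reaches Brightwater along 4 paths.
Via Auriga → Nordquist: 19% × 6% × 95% = 1.083%.
Via Nordquist: 30% × 95% = 28.5%.
Via Basalt → Nordquist: 50% × 7% × 95% = 3.325%.
Via Auriga → Kestrel: 19% × 100% × 5% = 0.95%.
Total: 1.083% + 28.5% + 3.325% + 0.95% = 33.858%.
Rounded: 33.86%.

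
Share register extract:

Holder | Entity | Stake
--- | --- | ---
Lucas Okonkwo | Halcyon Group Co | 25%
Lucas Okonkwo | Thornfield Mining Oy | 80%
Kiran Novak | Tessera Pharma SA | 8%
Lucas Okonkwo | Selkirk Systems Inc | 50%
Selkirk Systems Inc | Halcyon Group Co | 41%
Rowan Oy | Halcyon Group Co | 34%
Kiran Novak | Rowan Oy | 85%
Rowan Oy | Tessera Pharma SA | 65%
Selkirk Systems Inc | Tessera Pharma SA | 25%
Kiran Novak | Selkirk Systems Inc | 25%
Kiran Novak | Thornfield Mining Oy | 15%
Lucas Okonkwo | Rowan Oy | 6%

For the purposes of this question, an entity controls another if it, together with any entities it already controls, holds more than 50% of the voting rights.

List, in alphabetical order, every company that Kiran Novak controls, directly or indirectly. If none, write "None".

Rowan Oy, Tessera Pharma SA

Kiran holds 85% of Rowan, so Kiran controls Rowan.
Rowan and Kiran together hold 65% + 8% = 73% of Tessera, so Kiran controls Tessera.
No other company's threshold is met.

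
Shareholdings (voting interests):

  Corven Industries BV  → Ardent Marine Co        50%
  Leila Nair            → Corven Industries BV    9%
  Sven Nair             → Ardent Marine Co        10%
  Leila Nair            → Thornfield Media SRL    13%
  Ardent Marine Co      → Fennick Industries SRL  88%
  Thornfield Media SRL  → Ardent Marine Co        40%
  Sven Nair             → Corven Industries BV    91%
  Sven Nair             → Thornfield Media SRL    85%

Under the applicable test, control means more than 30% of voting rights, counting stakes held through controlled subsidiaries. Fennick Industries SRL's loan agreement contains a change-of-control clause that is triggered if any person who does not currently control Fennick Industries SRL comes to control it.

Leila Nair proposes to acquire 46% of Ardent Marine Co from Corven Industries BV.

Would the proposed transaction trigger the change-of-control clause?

The purchase adds only to Leila's holdings (Corven's stake shrinks), so Leila is the only person who could newly come to control Fennick.
Leila's largest direct stake is 13% in Thornfield, which does not meet the threshold, so Leila controls no company.
Neither Leila nor any entity Leila controls holds any voting interest in Fennick.
So before the transaction, Leila does not control Fennick.
After the purchase, Leila holds 46% of Ardent directly, and Corven's stake falls to 4%.
Leila holds 46% of Ardent, so Leila controls Ardent.
Ardent holds 88% of Fennick, so Leila controls Fennick.
Leila did not control Fennick before and does after, so the clause is triggered.

Yes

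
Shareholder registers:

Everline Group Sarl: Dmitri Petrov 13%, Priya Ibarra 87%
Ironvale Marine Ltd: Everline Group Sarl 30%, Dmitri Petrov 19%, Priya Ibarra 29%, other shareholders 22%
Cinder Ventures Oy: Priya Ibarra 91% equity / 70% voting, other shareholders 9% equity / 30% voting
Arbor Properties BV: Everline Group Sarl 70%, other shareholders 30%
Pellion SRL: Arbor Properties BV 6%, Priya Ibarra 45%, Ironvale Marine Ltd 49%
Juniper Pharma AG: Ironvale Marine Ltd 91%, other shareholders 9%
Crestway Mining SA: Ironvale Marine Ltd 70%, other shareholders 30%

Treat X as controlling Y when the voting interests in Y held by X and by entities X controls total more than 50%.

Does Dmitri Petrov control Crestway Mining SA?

No

Dmitri's largest direct stake is 19% in Ironvale, which does not meet the threshold, so Dmitri controls no company.
Neither Dmitri nor any entity Dmitri controls holds any voting interest in Crestway.
So Dmitri does not control Crestway.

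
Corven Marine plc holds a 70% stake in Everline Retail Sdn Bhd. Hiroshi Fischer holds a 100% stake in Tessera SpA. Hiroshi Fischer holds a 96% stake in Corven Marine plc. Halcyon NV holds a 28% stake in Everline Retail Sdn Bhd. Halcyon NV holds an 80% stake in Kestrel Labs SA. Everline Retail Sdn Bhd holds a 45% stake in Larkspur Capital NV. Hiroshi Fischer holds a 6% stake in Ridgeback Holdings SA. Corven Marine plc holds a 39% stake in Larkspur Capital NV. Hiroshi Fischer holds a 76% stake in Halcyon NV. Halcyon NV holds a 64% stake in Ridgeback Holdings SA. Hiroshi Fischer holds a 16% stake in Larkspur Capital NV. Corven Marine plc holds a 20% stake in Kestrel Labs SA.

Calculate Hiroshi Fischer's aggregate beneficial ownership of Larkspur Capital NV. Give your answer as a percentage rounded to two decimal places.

93.26%

Hiroshi reaches Larkspur along 4 paths.
Direct stake: 16% = 16%.
Via Corven → Everline: 96% × 70% × 45% = 30.24%.
Via Halcyon → Everline: 76% × 28% × 45% = 9.576%.
Via Corven: 96% × 39% = 37.44%.
Total: 16% + 30.24% + 9.576% + 37.44% = 93.256%.
Rounded: 93.26%.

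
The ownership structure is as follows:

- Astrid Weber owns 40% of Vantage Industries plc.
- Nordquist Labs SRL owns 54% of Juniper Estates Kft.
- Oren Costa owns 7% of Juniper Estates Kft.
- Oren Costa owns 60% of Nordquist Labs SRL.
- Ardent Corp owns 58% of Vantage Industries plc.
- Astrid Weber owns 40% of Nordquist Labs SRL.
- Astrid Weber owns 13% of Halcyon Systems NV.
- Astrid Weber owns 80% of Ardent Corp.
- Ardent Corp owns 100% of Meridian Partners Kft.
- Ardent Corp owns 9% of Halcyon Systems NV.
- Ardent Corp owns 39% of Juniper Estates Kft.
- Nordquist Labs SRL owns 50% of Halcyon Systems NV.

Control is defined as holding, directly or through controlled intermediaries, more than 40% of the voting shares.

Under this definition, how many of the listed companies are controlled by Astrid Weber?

3

Astrid holds 80% of Ardent, so Astrid controls Ardent.
Ardent and Astrid together hold 58% + 40% = 98% of Vantage, so Astrid controls Vantage.
Ardent holds 100% of Meridian, so Astrid controls Meridian.
No other company's threshold is met.
Astrid controls 3 companies.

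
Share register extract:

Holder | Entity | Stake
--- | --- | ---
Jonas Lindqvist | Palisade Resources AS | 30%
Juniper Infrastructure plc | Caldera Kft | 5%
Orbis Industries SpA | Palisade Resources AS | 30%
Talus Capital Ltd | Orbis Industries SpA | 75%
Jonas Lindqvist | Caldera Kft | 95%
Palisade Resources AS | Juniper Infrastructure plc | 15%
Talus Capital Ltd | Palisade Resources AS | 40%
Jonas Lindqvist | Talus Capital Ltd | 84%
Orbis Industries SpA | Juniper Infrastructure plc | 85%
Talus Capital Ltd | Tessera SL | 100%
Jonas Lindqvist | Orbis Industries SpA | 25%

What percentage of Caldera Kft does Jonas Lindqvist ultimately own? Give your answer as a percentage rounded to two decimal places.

99.42%

Jonas reaches Caldera along 7 paths.
Via Talus → Orbis → Juniper: 84% × 75% × 85% × 5% = 2.6775%.
Via Orbis → Juniper: 25% × 85% × 5% = 1.0625%.
Via Palisade → Juniper: 30% × 15% × 5% = 0.225%.
Via Talus → Palisade → Juniper: 84% × 40% × 15% × 5% = 0.252%.
Via Talus → Orbis → Palisade → Juniper: 84% × 75% × 30% × 15% × 5% = 0.14175%.
Via Orbis → Palisade → Juniper: 25% × 30% × 15% × 5% = 0.05625%.
Direct stake: 95% = 95%.
Total: 2.6775% + 1.0625% + 0.225% + 0.252% + 0.14175% + 0.05625% + 95% = 99.415%.
Rounded: 99.42%.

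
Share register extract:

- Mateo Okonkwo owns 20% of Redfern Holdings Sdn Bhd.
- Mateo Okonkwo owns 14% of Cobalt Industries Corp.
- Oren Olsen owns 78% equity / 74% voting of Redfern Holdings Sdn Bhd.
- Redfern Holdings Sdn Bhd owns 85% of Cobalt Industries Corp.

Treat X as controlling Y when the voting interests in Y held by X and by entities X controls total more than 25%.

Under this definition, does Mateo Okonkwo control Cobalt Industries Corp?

Mateo's largest direct stake is 20% in Redfern, which does not meet the threshold, so Mateo controls no company.
In Cobalt, Mateo's side holds only 14%, not > 25%.
So Mateo does not control Cobalt.

No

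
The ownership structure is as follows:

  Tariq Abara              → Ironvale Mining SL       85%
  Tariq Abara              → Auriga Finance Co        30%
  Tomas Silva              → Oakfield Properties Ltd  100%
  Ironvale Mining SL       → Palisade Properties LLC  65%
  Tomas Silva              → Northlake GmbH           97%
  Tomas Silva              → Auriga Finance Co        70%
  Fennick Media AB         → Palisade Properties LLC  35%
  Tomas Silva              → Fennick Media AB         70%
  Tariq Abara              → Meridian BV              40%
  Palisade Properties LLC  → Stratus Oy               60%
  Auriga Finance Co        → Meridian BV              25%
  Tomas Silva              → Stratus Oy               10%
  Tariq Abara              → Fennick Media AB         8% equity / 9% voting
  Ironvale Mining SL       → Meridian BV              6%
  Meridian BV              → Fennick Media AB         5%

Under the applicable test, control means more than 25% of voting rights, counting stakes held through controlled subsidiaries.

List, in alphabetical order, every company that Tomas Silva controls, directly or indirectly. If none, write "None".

Auriga Finance Co, Fennick Media AB, Northlake GmbH, Oakfield Properties Ltd, Palisade Properties LLC, Stratus Oy

Tomas holds 70% of Auriga, so Tomas controls Auriga.
Tomas holds 100% of Oakfield, so Tomas controls Oakfield.
Tomas holds 70% of Fennick, so Tomas controls Fennick.
Fennick holds 35% of Palisade, so Tomas controls Palisade.
Palisade and Tomas together hold 60% + 10% = 70% of Stratus, so Tomas controls Stratus.
Tomas holds 97% of Northlake, so Tomas controls Northlake.
No other company's threshold is met.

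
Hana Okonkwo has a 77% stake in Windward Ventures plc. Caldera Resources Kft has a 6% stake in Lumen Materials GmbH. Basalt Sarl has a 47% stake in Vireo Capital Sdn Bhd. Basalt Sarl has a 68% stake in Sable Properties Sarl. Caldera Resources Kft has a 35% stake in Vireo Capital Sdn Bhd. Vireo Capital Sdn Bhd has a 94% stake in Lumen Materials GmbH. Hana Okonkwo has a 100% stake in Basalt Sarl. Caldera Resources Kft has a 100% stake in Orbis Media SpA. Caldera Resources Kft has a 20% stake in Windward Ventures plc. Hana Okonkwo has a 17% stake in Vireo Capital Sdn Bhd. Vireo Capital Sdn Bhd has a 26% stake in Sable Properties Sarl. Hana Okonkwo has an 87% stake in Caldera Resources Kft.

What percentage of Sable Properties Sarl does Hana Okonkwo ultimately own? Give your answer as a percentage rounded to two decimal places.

92.56%

Hana reaches Sable along 4 paths.
Via Vireo: 17% × 26% = 4.42%.
Via Caldera → Vireo: 87% × 35% × 26% = 7.917%.
Via Basalt → Vireo: 100% × 47% × 26% = 12.22%.
Via Basalt: 100% × 68% = 68%.
Total: 4.42% + 7.917% + 12.22% + 68% = 92.557%.
Rounded: 92.56%.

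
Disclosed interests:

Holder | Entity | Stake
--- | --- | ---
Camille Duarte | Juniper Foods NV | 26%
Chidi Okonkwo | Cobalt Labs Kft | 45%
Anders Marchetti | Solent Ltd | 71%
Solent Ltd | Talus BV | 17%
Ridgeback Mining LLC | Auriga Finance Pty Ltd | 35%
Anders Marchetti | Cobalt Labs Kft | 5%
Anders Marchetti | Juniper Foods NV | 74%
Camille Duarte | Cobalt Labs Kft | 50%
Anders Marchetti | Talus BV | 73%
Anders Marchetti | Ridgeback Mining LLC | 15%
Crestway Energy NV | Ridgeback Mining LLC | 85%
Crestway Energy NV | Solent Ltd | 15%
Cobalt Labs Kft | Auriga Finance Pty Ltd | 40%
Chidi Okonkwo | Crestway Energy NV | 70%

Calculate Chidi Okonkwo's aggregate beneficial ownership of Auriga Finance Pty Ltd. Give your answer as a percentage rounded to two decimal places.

Chidi reaches Auriga along 2 paths.
Via Crestway → Ridgeback: 70% × 85% × 35% = 20.825%.
Via Cobalt: 45% × 40% = 18%.
Total: 20.825% + 18% = 38.825%.
Rounded: 38.83%.

38.83%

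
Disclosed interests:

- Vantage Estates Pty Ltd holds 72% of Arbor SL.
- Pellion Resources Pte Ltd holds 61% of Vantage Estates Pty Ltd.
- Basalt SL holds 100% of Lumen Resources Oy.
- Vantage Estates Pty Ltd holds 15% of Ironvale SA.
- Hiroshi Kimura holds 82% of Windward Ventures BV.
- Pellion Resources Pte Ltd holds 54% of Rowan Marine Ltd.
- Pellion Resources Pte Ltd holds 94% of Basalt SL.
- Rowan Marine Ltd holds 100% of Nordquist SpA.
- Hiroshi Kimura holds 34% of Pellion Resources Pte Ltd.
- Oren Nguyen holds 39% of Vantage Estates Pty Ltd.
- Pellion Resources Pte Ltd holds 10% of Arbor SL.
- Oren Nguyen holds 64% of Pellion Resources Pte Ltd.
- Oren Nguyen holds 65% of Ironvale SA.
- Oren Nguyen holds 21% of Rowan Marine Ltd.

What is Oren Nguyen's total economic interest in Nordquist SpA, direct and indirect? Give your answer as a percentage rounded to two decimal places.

Oren reaches Nordquist along 2 paths.
Via Pellion → Rowan: 64% × 54% × 100% = 34.56%.
Via Rowan: 21% × 100% = 21%.
Total: 34.56% + 21% = 55.56%.

55.56%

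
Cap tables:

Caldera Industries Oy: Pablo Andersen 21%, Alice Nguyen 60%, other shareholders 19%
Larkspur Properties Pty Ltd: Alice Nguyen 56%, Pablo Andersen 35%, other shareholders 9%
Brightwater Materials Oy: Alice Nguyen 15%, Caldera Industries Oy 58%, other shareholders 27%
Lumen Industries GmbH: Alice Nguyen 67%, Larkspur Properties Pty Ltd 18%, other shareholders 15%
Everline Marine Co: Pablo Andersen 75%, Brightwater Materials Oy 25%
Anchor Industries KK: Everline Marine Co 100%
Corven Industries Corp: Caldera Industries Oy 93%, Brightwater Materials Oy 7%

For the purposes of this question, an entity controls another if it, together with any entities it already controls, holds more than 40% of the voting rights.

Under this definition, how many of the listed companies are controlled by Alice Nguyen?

5

Alice holds 60% of Caldera, so Alice controls Caldera.
Alice holds 56% of Larkspur, so Alice controls Larkspur.
Alice and Caldera together hold 15% + 58% = 73% of Brightwater, so Alice controls Brightwater.
Alice and Larkspur together hold 67% + 18% = 85% of Lumen, so Alice controls Lumen.
Caldera and Brightwater together hold 93% + 7% = 100% of Corven, so Alice controls Corven.
No other company's threshold is met.
Alice controls 5 companies.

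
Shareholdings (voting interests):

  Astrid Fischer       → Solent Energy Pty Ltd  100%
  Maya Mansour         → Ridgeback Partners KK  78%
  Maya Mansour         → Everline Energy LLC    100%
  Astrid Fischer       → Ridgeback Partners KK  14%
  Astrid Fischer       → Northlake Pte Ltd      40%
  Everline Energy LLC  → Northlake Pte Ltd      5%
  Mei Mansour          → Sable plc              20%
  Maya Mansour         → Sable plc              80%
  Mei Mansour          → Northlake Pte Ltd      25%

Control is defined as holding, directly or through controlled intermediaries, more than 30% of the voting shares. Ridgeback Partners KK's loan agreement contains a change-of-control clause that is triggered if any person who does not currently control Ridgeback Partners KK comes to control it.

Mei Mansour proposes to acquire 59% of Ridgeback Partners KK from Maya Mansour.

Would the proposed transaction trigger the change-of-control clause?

The purchase adds only to Mei's holdings (Maya's stake shrinks), so Mei is the only person who could newly come to control Ridgeback.
Mei's largest direct stake is 25% in Northlake, which does not meet the threshold, so Mei controls no company.
Neither Mei nor any entity Mei controls holds any voting interest in Ridgeback.
So before the transaction, Mei does not control Ridgeback.
After the purchase, Mei holds 59% of Ridgeback directly, and Maya's stake falls to 19%.
Mei holds 59% of Ridgeback, so Mei controls Ridgeback.
Mei did not control Ridgeback before and does after, so the clause is triggered.

Yes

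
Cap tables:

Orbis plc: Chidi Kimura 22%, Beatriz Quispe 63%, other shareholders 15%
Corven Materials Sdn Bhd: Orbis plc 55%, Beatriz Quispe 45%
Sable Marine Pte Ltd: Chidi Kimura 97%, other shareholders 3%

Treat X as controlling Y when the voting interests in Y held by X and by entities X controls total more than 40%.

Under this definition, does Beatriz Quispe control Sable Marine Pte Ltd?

Beatriz holds 63% of Orbis, so Beatriz controls Orbis.
Orbis and Beatriz together hold 55% + 45% = 100% of Corven, so Beatriz controls Corven.
Neither Beatriz nor any entity Beatriz controls holds any voting interest in Sable.
So Beatriz does not control Sable.

No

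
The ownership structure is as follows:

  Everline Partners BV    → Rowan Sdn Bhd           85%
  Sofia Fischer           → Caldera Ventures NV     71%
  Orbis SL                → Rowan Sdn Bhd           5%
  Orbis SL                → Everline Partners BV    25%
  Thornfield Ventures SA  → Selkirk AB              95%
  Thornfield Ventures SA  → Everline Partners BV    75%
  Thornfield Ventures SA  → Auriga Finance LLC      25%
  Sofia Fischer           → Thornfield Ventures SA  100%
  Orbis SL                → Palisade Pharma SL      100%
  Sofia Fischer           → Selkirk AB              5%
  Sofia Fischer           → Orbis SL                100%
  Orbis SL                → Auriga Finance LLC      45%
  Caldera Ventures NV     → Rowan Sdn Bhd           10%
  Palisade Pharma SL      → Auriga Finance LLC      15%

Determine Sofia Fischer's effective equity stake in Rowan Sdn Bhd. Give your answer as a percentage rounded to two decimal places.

97.10%

Sofia reaches Rowan along 4 paths.
Via Thornfield → Everline: 100% × 75% × 85% = 63.75%.
Via Orbis → Everline: 100% × 25% × 85% = 21.25%.
Via Caldera: 71% × 10% = 7.1%.
Via Orbis: 100% × 5% = 5%.
Total: 63.75% + 21.25% + 7.1% + 5% = 97.1%.
Rounded: 97.10%.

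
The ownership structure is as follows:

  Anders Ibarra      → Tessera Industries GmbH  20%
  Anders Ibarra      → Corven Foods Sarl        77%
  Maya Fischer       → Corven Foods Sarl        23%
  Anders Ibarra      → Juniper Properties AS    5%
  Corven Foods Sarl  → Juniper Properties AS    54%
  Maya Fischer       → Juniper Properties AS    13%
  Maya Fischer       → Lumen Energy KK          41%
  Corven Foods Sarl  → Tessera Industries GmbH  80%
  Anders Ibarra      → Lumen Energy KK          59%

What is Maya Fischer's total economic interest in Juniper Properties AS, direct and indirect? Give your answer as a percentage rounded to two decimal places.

25.42%

Maya reaches Juniper along 2 paths.
Direct stake: 13% = 13%.
Via Corven: 23% × 54% = 12.42%.
Total: 13% + 12.42% = 25.42%.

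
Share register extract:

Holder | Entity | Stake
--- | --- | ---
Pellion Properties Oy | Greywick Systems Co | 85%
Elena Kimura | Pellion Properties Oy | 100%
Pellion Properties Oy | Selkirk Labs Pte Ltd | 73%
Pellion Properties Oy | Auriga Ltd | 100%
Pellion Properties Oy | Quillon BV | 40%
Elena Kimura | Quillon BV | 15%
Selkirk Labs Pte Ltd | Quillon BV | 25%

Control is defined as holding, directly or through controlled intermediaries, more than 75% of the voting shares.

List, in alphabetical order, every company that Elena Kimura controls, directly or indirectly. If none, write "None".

Elena holds 100% of Pellion, so Elena controls Pellion.
Pellion holds 85% of Greywick, so Elena controls Greywick.
Pellion holds 100% of Auriga, so Elena controls Auriga.
No other company's threshold is met.

Auriga Ltd, Greywick Systems Co, Pellion Properties Oy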